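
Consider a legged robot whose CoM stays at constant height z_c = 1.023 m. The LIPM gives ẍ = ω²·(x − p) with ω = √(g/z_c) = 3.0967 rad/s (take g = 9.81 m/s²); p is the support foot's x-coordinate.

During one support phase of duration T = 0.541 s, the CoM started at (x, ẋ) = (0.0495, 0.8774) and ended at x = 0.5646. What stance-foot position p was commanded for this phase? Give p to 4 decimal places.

ωT = 3.0967·0.541 = 1.675315; cosh(ωT) = 2.763862, sinh(ωT) = 2.576613
x(T) = p + (x₀−p)·cosh(ωT) + (ẋ₀/ω)·sinh(ωT) ⇒ p·(1 − cosh) = x(T) − x₀·cosh − (ẋ₀/ω)·sinh
numerator   = 0.5646 − (0.0495)·2.763862 − (0.8774/3.0967)·2.576613 = -0.302253
denominator = 1 − 2.763862 = -1.763862
p = -0.302253 / -1.763862 = 0.1714

p = 0.1714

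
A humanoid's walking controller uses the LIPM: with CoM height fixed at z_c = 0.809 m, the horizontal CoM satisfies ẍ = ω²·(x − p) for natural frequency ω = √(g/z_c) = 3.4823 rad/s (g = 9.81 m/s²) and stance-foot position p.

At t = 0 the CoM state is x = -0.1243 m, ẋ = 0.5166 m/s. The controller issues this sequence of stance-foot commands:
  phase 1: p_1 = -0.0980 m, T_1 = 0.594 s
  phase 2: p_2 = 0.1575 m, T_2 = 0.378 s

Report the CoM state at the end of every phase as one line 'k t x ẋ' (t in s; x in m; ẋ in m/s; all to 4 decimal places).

1 0.5940 0.3738 1.7200
2 0.9720 1.4448 4.7419

phase 1: p=-0.0980, T=0.594, ωT=2.068486, cosh=4.019606, sinh=3.893229; start (x,ẋ)=(-0.124300, 0.516600) → end (x,ẋ)=(0.373846, 1.719969)
phase 2: p=0.1575, T=0.378, ωT=1.316309, cosh=1.998877, sinh=1.730754; start (x,ẋ)=(0.373846, 1.719969) → end (x,ẋ)=(1.444799, 4.741925)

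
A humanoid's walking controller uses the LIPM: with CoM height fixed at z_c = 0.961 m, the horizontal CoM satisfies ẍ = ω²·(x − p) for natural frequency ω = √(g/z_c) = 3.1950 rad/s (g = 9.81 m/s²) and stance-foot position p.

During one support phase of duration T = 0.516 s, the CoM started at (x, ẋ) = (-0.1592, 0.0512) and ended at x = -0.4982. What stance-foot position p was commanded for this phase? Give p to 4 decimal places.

p = 0.0643

ωT = 3.1950·0.516 = 1.648620; cosh(ωT) = 2.696057, sinh(ωT) = 2.503742
x(T) = p + (x₀−p)·cosh(ωT) + (ẋ₀/ω)·sinh(ωT) ⇒ p·(1 − cosh) = x(T) − x₀·cosh − (ẋ₀/ω)·sinh
numerator   = -0.4982 − (-0.1592)·2.696057 − (0.0512/3.1950)·2.503742 = -0.109110
denominator = 1 − 2.696057 = -1.696057
p = -0.109110 / -1.696057 = 0.0643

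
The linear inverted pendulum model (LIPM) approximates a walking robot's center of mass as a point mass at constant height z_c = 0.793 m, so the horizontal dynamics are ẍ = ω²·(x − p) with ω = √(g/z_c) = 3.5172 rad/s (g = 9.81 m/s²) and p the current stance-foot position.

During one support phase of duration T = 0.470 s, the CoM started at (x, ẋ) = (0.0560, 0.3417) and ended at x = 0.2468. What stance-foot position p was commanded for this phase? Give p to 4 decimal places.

p = 0.0874

ωT = 3.5172·0.470 = 1.653084; cosh(ωT) = 2.707261, sinh(ωT) = 2.515802
x(T) = p + (x₀−p)·cosh(ωT) + (ẋ₀/ω)·sinh(ωT) ⇒ p·(1 − cosh) = x(T) − x₀·cosh − (ẋ₀/ω)·sinh
numerator   = 0.2468 − (0.0560)·2.707261 − (0.3417/3.5172)·2.515802 = -0.149220
denominator = 1 − 2.707261 = -1.707261
p = -0.149220 / -1.707261 = 0.0874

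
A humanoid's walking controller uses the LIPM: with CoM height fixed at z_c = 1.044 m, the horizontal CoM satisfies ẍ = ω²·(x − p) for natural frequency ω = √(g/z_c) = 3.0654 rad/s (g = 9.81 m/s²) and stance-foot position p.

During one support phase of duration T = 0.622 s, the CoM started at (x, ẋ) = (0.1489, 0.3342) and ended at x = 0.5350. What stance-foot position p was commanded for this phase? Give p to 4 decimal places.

p = 0.1377

ωT = 3.0654·0.622 = 1.906679; cosh(ωT) = 3.439635, sinh(ωT) = 3.291062
x(T) = p + (x₀−p)·cosh(ωT) + (ẋ₀/ω)·sinh(ωT) ⇒ p·(1 − cosh) = x(T) − x₀·cosh − (ẋ₀/ω)·sinh
numerator   = 0.5350 − (0.1489)·3.439635 − (0.3342/3.0654)·3.291062 = -0.335964
denominator = 1 − 3.439635 = -2.439635
p = -0.335964 / -2.439635 = 0.1377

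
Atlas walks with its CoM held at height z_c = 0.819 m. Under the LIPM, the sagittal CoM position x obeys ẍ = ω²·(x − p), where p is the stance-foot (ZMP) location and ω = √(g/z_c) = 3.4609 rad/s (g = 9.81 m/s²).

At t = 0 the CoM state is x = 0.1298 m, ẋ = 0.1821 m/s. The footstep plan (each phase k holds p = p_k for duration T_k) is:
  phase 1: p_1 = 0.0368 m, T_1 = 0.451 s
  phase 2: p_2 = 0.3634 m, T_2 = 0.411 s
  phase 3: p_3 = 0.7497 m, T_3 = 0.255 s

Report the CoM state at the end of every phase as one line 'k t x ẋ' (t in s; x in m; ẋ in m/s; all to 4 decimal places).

phase 1: p=0.0368, T=0.451, ωT=1.560866, cosh=2.486449, sinh=2.276495; start (x,ẋ)=(0.129800, 0.182100) → end (x,ẋ)=(0.387821, 1.185503)
phase 2: p=0.3634, T=0.411, ωT=1.422430, cosh=2.194156, sinh=1.953029; start (x,ẋ)=(0.387821, 1.185503) → end (x,ẋ)=(1.085977, 2.766245)
phase 3: p=0.7497, T=0.255, ωT=0.882530, cosh=1.415370, sinh=1.001635; start (x,ẋ)=(1.085977, 2.766245) → end (x,ẋ)=(2.026249, 5.080986)

1 0.4510 0.3878 1.1855
2 0.8620 1.0860 2.7662
3 1.1170 2.0262 5.0810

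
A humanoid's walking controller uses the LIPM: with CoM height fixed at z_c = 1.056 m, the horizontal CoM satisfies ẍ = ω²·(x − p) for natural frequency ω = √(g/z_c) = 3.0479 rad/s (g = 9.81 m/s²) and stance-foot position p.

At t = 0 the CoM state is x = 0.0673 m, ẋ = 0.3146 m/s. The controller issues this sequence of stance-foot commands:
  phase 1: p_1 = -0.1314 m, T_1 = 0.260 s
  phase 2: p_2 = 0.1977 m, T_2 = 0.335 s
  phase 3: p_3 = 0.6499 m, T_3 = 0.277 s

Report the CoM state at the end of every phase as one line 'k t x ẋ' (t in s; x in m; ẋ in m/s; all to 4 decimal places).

phase 1: p=-0.1314, T=0.260, ωT=0.792454, cosh=1.330771, sinh=0.878039; start (x,ẋ)=(0.067300, 0.314600) → end (x,ẋ)=(0.223654, 0.950417)
phase 2: p=0.1977, T=0.335, ωT=1.021046, cosh=1.568158, sinh=1.207940; start (x,ẋ)=(0.223654, 0.950417) → end (x,ẋ)=(0.615068, 1.585959)
phase 3: p=0.6499, T=0.277, ωT=0.844268, cosh=1.378073, sinh=0.948202; start (x,ẋ)=(0.615068, 1.585959) → end (x,ẋ)=(1.095291, 2.084903)

1 0.2600 0.2237 0.9504
2 0.5950 0.6151 1.5860
3 0.8720 1.0953 2.0849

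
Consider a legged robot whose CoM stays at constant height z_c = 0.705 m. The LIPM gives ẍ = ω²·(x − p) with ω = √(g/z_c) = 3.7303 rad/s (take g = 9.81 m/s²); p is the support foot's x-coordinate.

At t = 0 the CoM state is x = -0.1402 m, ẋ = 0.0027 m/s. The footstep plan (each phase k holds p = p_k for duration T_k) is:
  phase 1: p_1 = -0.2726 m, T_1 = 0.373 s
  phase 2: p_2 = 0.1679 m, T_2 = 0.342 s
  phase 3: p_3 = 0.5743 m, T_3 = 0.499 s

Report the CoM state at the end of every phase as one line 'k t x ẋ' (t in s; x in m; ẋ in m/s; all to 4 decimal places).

phase 1: p=-0.2726, T=0.373, ωT=1.391402, cosh=2.134604, sinh=1.885878; start (x,ẋ)=(-0.140200, 0.002700) → end (x,ẋ)=(0.011387, 0.937183)
phase 2: p=0.1679, T=0.342, ωT=1.275763, cosh=1.930325, sinh=1.651107; start (x,ẋ)=(0.011387, 0.937183) → end (x,ẋ)=(0.280595, 0.845082)
phase 3: p=0.5743, T=0.499, ωT=1.861420, cosh=3.294157, sinh=3.138706; start (x,ẋ)=(0.280595, 0.845082) → end (x,ẋ)=(0.317848, -0.654960)

1 0.3730 0.0114 0.9372
2 0.7150 0.2806 0.8451
3 1.2140 0.3178 -0.6550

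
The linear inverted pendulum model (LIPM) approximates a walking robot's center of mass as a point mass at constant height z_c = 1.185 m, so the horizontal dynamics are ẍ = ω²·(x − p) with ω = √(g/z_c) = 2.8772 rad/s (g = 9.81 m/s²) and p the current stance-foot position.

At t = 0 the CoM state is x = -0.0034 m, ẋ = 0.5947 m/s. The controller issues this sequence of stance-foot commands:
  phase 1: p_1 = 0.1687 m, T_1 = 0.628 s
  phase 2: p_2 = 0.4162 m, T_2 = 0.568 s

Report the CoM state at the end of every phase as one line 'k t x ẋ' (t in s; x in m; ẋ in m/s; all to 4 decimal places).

phase 1: p=0.1687, T=0.628, ωT=1.806882, cosh=3.127794, sinh=2.963629; start (x,ẋ)=(-0.003400, 0.594700) → end (x,ẋ)=(0.242971, 0.392611)
phase 2: p=0.4162, T=0.568, ωT=1.634250, cosh=2.660355, sinh=2.465256; start (x,ẋ)=(0.242971, 0.392611) → end (x,ẋ)=(0.291748, -0.184236)

1 0.6280 0.2430 0.3926
2 1.1960 0.2917 -0.1842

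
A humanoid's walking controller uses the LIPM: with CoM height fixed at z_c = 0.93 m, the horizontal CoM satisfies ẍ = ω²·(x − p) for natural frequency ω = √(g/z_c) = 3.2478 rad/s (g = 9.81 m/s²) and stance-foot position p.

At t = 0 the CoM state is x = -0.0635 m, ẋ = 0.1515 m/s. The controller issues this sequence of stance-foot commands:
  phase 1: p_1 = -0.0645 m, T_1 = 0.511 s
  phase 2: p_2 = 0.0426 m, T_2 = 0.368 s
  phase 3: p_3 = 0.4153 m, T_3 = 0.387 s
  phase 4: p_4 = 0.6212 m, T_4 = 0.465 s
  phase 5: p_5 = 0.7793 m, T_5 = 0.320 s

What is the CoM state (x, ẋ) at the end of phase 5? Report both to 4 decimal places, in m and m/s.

phase 1: p=-0.0645, T=0.511, ωT=1.659626, cosh=2.723777, sinh=2.533567; start (x,ẋ)=(-0.063500, 0.151500) → end (x,ẋ)=(0.056407, 0.420881)
phase 2: p=0.0426, T=0.368, ωT=1.195190, cosh=1.803417, sinh=1.500770; start (x,ẋ)=(0.056407, 0.420881) → end (x,ẋ)=(0.261984, 0.826321)
phase 3: p=0.4153, T=0.387, ωT=1.256899, cosh=1.899520, sinh=1.614985; start (x,ẋ)=(0.261984, 0.826321) → end (x,ẋ)=(0.534965, 0.765447)
phase 4: p=0.6212, T=0.465, ωT=1.510227, cosh=2.374309, sinh=2.153449; start (x,ẋ)=(0.534965, 0.765447) → end (x,ẋ)=(0.923980, 1.214282)
phase 5: p=0.7793, T=0.320, ωT=1.039296, cosh=1.590465, sinh=1.236761; start (x,ẋ)=(0.923980, 1.214282) → end (x,ẋ)=(1.471806, 2.512415)

x = 1.4718, ẋ = 2.5124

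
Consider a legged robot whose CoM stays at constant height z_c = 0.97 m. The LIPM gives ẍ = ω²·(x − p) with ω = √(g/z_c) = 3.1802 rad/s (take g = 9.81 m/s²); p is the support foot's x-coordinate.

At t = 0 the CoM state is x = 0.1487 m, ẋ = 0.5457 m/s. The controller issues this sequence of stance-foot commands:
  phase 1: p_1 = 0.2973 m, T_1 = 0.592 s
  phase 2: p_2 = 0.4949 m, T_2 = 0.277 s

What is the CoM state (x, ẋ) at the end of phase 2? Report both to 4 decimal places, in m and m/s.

phase 1: p=0.2973, T=0.592, ωT=1.882678, cosh=3.361632, sinh=3.209450; start (x,ẋ)=(0.148700, 0.545700) → end (x,ẋ)=(0.348481, 0.317728)
phase 2: p=0.4949, T=0.277, ωT=0.880915, cosh=1.413756, sinh=0.999352; start (x,ẋ)=(0.348481, 0.317728) → end (x,ẋ)=(0.387742, -0.016152)

x = 0.3877, ẋ = -0.0162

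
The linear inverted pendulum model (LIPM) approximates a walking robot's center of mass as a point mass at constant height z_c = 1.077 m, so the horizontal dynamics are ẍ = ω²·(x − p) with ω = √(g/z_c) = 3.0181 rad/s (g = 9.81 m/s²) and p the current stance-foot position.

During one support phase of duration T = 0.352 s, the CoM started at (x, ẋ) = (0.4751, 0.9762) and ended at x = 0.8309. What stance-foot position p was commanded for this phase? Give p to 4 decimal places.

ωT = 3.0181·0.352 = 1.062371; cosh(ωT) = 1.619429, sinh(ωT) = 1.273794
x(T) = p + (x₀−p)·cosh(ωT) + (ẋ₀/ω)·sinh(ωT) ⇒ p·(1 − cosh) = x(T) − x₀·cosh − (ẋ₀/ω)·sinh
numerator   = 0.8309 − (0.4751)·1.619429 − (0.9762/3.0181)·1.273794 = -0.350498
denominator = 1 − 1.619429 = -0.619429
p = -0.350498 / -0.619429 = 0.5658

p = 0.5658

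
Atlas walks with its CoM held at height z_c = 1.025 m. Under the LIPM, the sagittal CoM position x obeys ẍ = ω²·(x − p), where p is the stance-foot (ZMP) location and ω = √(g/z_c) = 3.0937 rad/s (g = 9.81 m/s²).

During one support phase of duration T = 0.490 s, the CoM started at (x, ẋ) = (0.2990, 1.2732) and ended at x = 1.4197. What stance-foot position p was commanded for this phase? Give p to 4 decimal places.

ωT = 3.0937·0.490 = 1.515913; cosh(ωT) = 2.386592, sinh(ωT) = 2.166985
x(T) = p + (x₀−p)·cosh(ωT) + (ẋ₀/ω)·sinh(ωT) ⇒ p·(1 − cosh) = x(T) − x₀·cosh − (ẋ₀/ω)·sinh
numerator   = 1.4197 − (0.2990)·2.386592 − (1.2732/3.0937)·2.166985 = -0.185705
denominator = 1 − 2.386592 = -1.386592
p = -0.185705 / -1.386592 = 0.1339

p = 0.1339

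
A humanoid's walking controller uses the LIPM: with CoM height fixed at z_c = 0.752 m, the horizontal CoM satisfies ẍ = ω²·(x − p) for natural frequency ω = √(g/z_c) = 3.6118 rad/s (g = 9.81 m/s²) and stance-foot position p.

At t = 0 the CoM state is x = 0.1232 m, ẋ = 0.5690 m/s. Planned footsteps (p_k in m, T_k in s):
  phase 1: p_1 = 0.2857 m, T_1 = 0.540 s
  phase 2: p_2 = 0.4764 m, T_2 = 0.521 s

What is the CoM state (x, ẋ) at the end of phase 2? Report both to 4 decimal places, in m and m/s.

x = -0.2821, ẋ = -2.6094

phase 1: p=0.2857, T=0.540, ωT=1.950372, cosh=3.586762, sinh=3.444541; start (x,ẋ)=(0.123200, 0.569000) → end (x,ẋ)=(0.245501, 0.019206)
phase 2: p=0.4764, T=0.521, ωT=1.881748, cosh=3.358646, sinh=3.206323; start (x,ẋ)=(0.245501, 0.019206) → end (x,ẋ)=(-0.282057, -2.609437)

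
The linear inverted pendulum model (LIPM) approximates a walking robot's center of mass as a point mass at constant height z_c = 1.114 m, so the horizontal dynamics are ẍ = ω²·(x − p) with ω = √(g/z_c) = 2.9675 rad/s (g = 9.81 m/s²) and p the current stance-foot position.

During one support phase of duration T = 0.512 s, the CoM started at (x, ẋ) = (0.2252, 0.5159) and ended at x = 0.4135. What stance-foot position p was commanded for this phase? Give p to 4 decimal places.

ωT = 2.9675·0.512 = 1.519360; cosh(ωT) = 2.394076, sinh(ωT) = 2.175224
x(T) = p + (x₀−p)·cosh(ωT) + (ẋ₀/ω)·sinh(ωT) ⇒ p·(1 − cosh) = x(T) − x₀·cosh − (ẋ₀/ω)·sinh
numerator   = 0.4135 − (0.2252)·2.394076 − (0.5159/2.9675)·2.175224 = -0.503809
denominator = 1 − 2.394076 = -1.394076
p = -0.503809 / -1.394076 = 0.3614

p = 0.3614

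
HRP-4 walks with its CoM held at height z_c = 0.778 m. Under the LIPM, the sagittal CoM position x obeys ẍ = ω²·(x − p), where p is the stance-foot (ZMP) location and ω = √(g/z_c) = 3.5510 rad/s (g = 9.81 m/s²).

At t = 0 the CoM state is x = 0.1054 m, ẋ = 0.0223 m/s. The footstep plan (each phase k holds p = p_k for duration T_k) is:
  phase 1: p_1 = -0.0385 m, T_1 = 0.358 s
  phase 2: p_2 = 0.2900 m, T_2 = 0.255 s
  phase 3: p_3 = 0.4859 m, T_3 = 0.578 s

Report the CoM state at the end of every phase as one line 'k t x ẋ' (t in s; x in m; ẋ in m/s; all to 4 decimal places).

phase 1: p=-0.0385, T=0.358, ωT=1.271258, cosh=1.922907, sinh=1.642428; start (x,ẋ)=(0.105400, 0.022300) → end (x,ẋ)=(0.248521, 0.882143)
phase 2: p=0.2900, T=0.255, ωT=0.905505, cosh=1.438759, sinh=1.034421; start (x,ẋ)=(0.248521, 0.882143) → end (x,ẋ)=(0.487293, 1.116828)
phase 3: p=0.4859, T=0.578, ωT=2.052478, cosh=3.957795, sinh=3.829379; start (x,ẋ)=(0.487293, 1.116828) → end (x,ẋ)=(1.695796, 4.439124)

1 0.3580 0.2485 0.8821
2 0.6130 0.4873 1.1168
3 1.1910 1.6958 4.4391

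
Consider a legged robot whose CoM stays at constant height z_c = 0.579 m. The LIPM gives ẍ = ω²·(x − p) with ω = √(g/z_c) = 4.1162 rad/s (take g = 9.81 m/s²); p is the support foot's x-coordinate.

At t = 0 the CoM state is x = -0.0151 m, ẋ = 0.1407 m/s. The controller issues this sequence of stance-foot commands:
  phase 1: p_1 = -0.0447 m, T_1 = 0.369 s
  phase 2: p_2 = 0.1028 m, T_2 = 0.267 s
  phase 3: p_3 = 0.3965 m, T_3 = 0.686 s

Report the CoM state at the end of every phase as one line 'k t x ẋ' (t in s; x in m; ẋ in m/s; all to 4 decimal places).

1 0.3690 0.1004 0.6016
2 0.6360 0.2938 0.9901
3 1.3220 1.5472 4.8202

phase 1: p=-0.0447, T=0.369, ωT=1.518878, cosh=2.393027, sinh=2.174070; start (x,ẋ)=(-0.015100, 0.140700) → end (x,ẋ)=(0.100448, 0.601587)
phase 2: p=0.1028, T=0.267, ωT=1.099025, cosh=1.667218, sinh=1.334022; start (x,ẋ)=(0.100448, 0.601587) → end (x,ẋ)=(0.293847, 0.990059)
phase 3: p=0.3965, T=0.686, ωT=2.823713, cosh=8.449324, sinh=8.389939; start (x,ẋ)=(0.293847, 0.990059) → end (x,ẋ)=(1.547160, 4.820234)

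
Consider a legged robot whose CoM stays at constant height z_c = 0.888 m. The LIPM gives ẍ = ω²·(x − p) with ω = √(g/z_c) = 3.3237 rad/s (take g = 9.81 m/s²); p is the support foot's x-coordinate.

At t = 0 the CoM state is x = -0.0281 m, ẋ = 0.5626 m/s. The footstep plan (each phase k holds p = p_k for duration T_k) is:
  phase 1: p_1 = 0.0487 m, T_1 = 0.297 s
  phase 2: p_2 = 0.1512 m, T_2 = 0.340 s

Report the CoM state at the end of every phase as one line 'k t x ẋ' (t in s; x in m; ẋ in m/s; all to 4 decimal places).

1 0.2970 0.1269 0.5648
2 0.6370 0.3453 0.8536

phase 1: p=0.0487, T=0.297, ωT=0.987139, cosh=1.528093, sinh=1.155452; start (x,ẋ)=(-0.028100, 0.562600) → end (x,ẋ)=(0.126925, 0.564764)
phase 2: p=0.1512, T=0.340, ωT=1.130058, cosh=1.709425, sinh=1.386411; start (x,ẋ)=(0.126925, 0.564764) → end (x,ẋ)=(0.345283, 0.853563)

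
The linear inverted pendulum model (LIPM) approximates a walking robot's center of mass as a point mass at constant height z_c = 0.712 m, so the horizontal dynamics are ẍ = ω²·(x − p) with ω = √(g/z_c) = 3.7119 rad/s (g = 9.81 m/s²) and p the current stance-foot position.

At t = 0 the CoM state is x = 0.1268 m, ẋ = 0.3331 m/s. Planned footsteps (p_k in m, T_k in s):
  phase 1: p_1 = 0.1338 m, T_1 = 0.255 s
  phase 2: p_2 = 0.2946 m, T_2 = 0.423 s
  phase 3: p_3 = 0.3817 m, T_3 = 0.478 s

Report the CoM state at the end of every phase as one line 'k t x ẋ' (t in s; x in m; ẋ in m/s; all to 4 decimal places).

1 0.2550 0.2216 0.4654
2 0.6780 0.3999 0.5441
3 1.1560 0.8566 1.8437

phase 1: p=0.1338, T=0.255, ωT=0.946535, cosh=1.482424, sinh=1.094340; start (x,ẋ)=(0.126800, 0.333100) → end (x,ẋ)=(0.221627, 0.465361)
phase 2: p=0.2946, T=0.423, ωT=1.570134, cosh=2.507654, sinh=2.299637; start (x,ẋ)=(0.221627, 0.465361) → end (x,ẋ)=(0.399915, 0.544068)
phase 3: p=0.3817, T=0.478, ωT=1.774288, cosh=3.032843, sinh=2.863239; start (x,ẋ)=(0.399915, 0.544068) → end (x,ẋ)=(0.856621, 1.843668)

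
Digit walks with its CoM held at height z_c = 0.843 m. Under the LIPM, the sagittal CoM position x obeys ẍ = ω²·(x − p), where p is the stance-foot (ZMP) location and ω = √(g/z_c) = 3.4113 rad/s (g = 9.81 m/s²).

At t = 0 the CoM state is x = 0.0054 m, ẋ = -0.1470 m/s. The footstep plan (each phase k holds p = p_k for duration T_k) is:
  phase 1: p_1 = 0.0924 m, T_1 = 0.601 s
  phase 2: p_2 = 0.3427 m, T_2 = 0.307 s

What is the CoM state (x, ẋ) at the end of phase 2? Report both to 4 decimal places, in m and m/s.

x = -1.4991, ẋ = -5.9765

phase 1: p=0.0924, T=0.601, ωT=2.050191, cosh=3.949049, sinh=3.820338; start (x,ẋ)=(0.005400, -0.147000) → end (x,ẋ)=(-0.415794, -1.714322)
phase 2: p=0.3427, T=0.307, ωT=1.047269, cosh=1.600376, sinh=1.249482; start (x,ẋ)=(-0.415794, -1.714322) → end (x,ẋ)=(-1.499092, -5.976530)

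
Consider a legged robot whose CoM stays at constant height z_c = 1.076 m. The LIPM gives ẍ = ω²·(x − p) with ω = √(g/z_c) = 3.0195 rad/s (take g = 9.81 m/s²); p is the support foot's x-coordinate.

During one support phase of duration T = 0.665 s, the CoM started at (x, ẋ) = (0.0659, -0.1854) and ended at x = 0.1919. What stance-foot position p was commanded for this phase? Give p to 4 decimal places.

ωT = 3.0195·0.665 = 2.007967; cosh(ωT) = 3.791212, sinh(ωT) = 3.656951
x(T) = p + (x₀−p)·cosh(ωT) + (ẋ₀/ω)·sinh(ωT) ⇒ p·(1 − cosh) = x(T) − x₀·cosh − (ẋ₀/ω)·sinh
numerator   = 0.1919 − (0.0659)·3.791212 − (-0.1854/3.0195)·3.656951 = 0.166599
denominator = 1 − 3.791212 = -2.791212
p = 0.166599 / -2.791212 = -0.0597

p = -0.0597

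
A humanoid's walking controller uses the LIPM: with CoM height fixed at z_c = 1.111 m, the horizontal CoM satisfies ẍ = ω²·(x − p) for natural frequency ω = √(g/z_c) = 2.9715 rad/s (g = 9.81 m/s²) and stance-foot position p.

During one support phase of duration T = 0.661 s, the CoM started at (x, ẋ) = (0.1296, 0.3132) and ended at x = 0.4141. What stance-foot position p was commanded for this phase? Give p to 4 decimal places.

p = 0.1614

ωT = 2.9715·0.661 = 1.964161; cosh(ωT) = 3.634603, sinh(ωT) = 3.494330
x(T) = p + (x₀−p)·cosh(ωT) + (ẋ₀/ω)·sinh(ωT) ⇒ p·(1 − cosh) = x(T) − x₀·cosh − (ẋ₀/ω)·sinh
numerator   = 0.4141 − (0.1296)·3.634603 − (0.3132/2.9715)·3.494330 = -0.425251
denominator = 1 − 3.634603 = -2.634603
p = -0.425251 / -2.634603 = 0.1614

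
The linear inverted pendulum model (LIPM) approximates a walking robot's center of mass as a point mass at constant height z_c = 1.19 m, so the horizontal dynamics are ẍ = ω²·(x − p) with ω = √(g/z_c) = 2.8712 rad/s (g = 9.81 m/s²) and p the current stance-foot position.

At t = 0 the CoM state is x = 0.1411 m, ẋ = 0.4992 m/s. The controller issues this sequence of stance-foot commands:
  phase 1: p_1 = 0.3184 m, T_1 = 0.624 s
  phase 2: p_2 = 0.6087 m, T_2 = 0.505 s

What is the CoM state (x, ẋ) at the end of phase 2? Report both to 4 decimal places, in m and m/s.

x = -0.0949, ẋ = -1.7852

phase 1: p=0.3184, T=0.624, ωT=1.791629, cosh=3.082952, sinh=2.916264; start (x,ẋ)=(0.141100, 0.499200) → end (x,ẋ)=(0.278828, 0.054446)
phase 2: p=0.6087, T=0.505, ωT=1.449956, cosh=2.248754, sinh=2.014173; start (x,ẋ)=(0.278828, 0.054446) → end (x,ẋ)=(-0.094908, -1.785249)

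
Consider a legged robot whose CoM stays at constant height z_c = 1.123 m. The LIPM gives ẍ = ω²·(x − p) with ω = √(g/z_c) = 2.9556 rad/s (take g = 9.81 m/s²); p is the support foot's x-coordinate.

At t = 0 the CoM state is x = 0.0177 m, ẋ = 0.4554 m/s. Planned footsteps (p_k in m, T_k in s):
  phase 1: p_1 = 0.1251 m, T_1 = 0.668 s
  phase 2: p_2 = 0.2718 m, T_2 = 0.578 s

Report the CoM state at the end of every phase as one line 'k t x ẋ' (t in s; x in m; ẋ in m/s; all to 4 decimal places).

phase 1: p=0.1251, T=0.668, ωT=1.974341, cosh=3.670362, sinh=3.531509; start (x,ẋ)=(0.017700, 0.455400) → end (x,ẋ)=(0.275039, 0.550471)
phase 2: p=0.2718, T=0.578, ωT=1.708337, cosh=2.850470, sinh=2.669303; start (x,ẋ)=(0.275039, 0.550471) → end (x,ẋ)=(0.778183, 1.594658)

1 0.6680 0.2750 0.5505
2 1.2460 0.7782 1.5947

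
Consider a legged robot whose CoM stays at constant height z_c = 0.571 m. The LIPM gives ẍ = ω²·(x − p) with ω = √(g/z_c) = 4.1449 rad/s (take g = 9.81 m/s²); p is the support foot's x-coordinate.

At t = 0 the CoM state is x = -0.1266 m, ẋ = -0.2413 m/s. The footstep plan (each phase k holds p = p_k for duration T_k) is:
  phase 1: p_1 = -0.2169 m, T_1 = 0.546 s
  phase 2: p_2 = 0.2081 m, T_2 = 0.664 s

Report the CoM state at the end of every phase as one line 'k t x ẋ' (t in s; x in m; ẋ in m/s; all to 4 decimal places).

1 0.5460 -0.0550 0.6072
2 1.2100 -0.7188 -3.7335

phase 1: p=-0.2169, T=0.546, ωT=2.263115, cosh=4.858508, sinh=4.754482; start (x,ẋ)=(-0.126600, -0.241300) → end (x,ẋ)=(-0.054964, 0.607171)
phase 2: p=0.2081, T=0.664, ωT=2.752214, cosh=7.870542, sinh=7.806755; start (x,ẋ)=(-0.054964, 0.607171) → end (x,ẋ)=(-0.718776, -3.733526)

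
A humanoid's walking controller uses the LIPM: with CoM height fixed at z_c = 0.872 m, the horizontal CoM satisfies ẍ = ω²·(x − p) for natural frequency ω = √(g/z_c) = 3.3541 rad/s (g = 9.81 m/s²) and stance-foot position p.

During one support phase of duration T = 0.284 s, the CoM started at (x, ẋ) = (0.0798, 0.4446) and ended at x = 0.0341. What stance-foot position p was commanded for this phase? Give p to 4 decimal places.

p = 0.4723

ωT = 3.3541·0.284 = 0.952564; cosh(ωT) = 1.489050, sinh(ωT) = 1.103299
x(T) = p + (x₀−p)·cosh(ωT) + (ẋ₀/ω)·sinh(ωT) ⇒ p·(1 − cosh) = x(T) − x₀·cosh − (ẋ₀/ω)·sinh
numerator   = 0.0341 − (0.0798)·1.489050 − (0.4446/3.3541)·1.103299 = -0.230973
denominator = 1 − 1.489050 = -0.489050
p = -0.230973 / -0.489050 = 0.4723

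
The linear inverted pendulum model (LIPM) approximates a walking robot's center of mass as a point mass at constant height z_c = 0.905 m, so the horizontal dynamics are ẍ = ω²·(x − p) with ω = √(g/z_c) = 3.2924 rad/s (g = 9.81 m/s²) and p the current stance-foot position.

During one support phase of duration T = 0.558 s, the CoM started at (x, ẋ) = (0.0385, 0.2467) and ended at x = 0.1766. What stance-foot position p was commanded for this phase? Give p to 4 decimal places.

p = 0.0796

ωT = 3.2924·0.558 = 1.837159; cosh(ωT) = 3.218973, sinh(ωT) = 3.059704
x(T) = p + (x₀−p)·cosh(ωT) + (ẋ₀/ω)·sinh(ωT) ⇒ p·(1 − cosh) = x(T) − x₀·cosh − (ẋ₀/ω)·sinh
numerator   = 0.1766 − (0.0385)·3.218973 − (0.2467/3.2924)·3.059704 = -0.176594
denominator = 1 − 3.218973 = -2.218973
p = -0.176594 / -2.218973 = 0.0796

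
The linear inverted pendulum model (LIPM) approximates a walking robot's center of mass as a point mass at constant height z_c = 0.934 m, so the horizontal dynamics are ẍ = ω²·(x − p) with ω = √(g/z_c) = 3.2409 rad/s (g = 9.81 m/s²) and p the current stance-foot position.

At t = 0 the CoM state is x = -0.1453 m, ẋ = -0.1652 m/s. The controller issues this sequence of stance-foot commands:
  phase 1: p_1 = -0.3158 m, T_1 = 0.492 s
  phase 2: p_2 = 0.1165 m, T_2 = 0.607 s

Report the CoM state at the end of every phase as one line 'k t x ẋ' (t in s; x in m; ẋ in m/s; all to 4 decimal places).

phase 1: p=-0.3158, T=0.492, ωT=1.594523, cosh=2.564492, sinh=2.361486; start (x,ẋ)=(-0.145300, -0.165200) → end (x,ẋ)=(0.001073, 0.881241)
phase 2: p=0.1165, T=0.607, ωT=1.967226, cosh=3.645329, sinh=3.505485; start (x,ẋ)=(0.001073, 0.881241) → end (x,ẋ)=(0.648914, 1.901050)

1 0.4920 0.0011 0.8812
2 1.0990 0.6489 1.9011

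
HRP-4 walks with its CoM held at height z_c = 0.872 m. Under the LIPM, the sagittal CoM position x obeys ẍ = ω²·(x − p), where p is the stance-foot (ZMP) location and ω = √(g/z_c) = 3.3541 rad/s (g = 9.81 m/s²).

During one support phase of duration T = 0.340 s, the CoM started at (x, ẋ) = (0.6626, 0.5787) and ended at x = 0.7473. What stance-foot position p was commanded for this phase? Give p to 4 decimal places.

ωT = 3.3541·0.340 = 1.140394; cosh(ωT) = 1.723847, sinh(ωT) = 1.404154
x(T) = p + (x₀−p)·cosh(ωT) + (ẋ₀/ω)·sinh(ωT) ⇒ p·(1 − cosh) = x(T) − x₀·cosh − (ẋ₀/ω)·sinh
numerator   = 0.7473 − (0.6626)·1.723847 − (0.5787/3.3541)·1.404154 = -0.637187
denominator = 1 − 1.723847 = -0.723847
p = -0.637187 / -0.723847 = 0.8803

p = 0.8803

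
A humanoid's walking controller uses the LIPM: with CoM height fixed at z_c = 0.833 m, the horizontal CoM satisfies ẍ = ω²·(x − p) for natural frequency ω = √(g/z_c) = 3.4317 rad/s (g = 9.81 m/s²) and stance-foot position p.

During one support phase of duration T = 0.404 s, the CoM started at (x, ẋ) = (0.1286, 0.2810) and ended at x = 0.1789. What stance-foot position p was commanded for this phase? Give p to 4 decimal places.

p = 0.2204

ωT = 3.4317·0.404 = 1.386407; cosh(ωT) = 2.125211, sinh(ωT) = 1.875239
x(T) = p + (x₀−p)·cosh(ωT) + (ẋ₀/ω)·sinh(ωT) ⇒ p·(1 − cosh) = x(T) − x₀·cosh − (ẋ₀/ω)·sinh
numerator   = 0.1789 − (0.1286)·2.125211 − (0.2810/3.4317)·1.875239 = -0.247953
denominator = 1 − 2.125211 = -1.125211
p = -0.247953 / -1.125211 = 0.2204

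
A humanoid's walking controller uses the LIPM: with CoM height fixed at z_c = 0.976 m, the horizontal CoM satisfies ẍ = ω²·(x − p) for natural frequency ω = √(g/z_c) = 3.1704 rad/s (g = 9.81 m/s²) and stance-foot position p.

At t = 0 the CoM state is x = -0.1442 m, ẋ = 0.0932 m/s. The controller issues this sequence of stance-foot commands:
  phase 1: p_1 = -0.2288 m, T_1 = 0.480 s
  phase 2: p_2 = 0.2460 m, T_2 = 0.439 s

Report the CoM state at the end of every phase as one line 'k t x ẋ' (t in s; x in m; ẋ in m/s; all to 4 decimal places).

1 0.4800 0.0383 0.8086
2 0.9190 0.2837 0.4843

phase 1: p=-0.2288, T=0.480, ωT=1.521792, cosh=2.399373, sinh=2.181053; start (x,ẋ)=(-0.144200, 0.093200) → end (x,ẋ)=(0.038303, 0.808614)
phase 2: p=0.2460, T=0.439, ωT=1.391806, cosh=2.135366, sinh=1.886740; start (x,ẋ)=(0.038303, 0.808614) → end (x,ẋ)=(0.283707, 0.484304)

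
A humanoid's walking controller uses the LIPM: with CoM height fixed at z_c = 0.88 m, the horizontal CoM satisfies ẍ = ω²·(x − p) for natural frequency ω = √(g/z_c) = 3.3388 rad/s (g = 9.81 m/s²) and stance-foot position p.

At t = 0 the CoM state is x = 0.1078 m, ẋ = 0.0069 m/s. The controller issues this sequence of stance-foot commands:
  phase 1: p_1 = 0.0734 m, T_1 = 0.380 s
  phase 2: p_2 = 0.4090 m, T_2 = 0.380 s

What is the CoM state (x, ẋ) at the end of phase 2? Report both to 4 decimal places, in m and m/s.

x = -0.0031, ẋ = -1.0692

phase 1: p=0.0734, T=0.380, ωT=1.268744, cosh=1.918784, sinh=1.637599; start (x,ẋ)=(0.107800, 0.006900) → end (x,ẋ)=(0.142790, 0.201326)
phase 2: p=0.4090, T=0.380, ωT=1.268744, cosh=1.918784, sinh=1.637599; start (x,ẋ)=(0.142790, 0.201326) → end (x,ẋ)=(-0.003053, -1.069231)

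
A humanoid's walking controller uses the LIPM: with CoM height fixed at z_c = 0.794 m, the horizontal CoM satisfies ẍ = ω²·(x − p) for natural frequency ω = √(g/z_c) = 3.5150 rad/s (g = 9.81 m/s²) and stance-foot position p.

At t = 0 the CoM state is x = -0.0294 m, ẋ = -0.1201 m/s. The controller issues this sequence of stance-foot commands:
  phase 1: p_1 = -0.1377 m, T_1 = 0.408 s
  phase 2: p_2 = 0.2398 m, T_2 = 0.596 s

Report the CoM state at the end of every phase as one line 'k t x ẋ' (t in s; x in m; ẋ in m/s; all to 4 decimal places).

phase 1: p=-0.1377, T=0.408, ωT=1.434120, cosh=2.217138, sinh=1.978813; start (x,ẋ)=(-0.029400, -0.120100) → end (x,ẋ)=(0.034804, 0.487005)
phase 2: p=0.2398, T=0.596, ωT=2.094940, cosh=4.124016, sinh=4.000938; start (x,ẋ)=(0.034804, 0.487005) → end (x,ẋ)=(-0.051273, -0.874498)

1 0.4080 0.0348 0.4870
2 1.0040 -0.0513 -0.8745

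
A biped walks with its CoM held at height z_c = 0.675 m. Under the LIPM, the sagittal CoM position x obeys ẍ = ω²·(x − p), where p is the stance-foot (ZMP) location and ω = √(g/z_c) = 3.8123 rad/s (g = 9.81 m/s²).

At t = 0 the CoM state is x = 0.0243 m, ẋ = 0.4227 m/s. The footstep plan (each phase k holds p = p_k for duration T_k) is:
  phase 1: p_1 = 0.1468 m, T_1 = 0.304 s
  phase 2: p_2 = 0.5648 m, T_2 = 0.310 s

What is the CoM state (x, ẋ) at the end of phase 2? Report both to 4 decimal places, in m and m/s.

x = -0.2523, ẋ = -2.5406

phase 1: p=0.1468, T=0.304, ωT=1.158939, cosh=1.750185, sinh=1.436366; start (x,ẋ)=(0.024300, 0.422700) → end (x,ẋ)=(0.091664, 0.069011)
phase 2: p=0.5648, T=0.310, ωT=1.181813, cosh=1.783501, sinh=1.476779; start (x,ẋ)=(0.091664, 0.069011) → end (x,ẋ)=(-0.252306, -2.540641)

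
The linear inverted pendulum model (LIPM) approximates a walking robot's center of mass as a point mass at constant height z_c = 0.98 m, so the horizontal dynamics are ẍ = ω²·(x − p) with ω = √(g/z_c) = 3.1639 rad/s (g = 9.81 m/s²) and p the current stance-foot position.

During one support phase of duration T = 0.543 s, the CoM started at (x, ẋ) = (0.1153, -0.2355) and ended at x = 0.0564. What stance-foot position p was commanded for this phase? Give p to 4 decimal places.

p = 0.0397

ωT = 3.1639·0.543 = 1.717998; cosh(ωT) = 2.876391, sinh(ωT) = 2.696966
x(T) = p + (x₀−p)·cosh(ωT) + (ẋ₀/ω)·sinh(ωT) ⇒ p·(1 − cosh) = x(T) − x₀·cosh − (ẋ₀/ω)·sinh
numerator   = 0.0564 − (0.1153)·2.876391 − (-0.2355/3.1639)·2.696966 = -0.074503
denominator = 1 − 2.876391 = -1.876391
p = -0.074503 / -1.876391 = 0.0397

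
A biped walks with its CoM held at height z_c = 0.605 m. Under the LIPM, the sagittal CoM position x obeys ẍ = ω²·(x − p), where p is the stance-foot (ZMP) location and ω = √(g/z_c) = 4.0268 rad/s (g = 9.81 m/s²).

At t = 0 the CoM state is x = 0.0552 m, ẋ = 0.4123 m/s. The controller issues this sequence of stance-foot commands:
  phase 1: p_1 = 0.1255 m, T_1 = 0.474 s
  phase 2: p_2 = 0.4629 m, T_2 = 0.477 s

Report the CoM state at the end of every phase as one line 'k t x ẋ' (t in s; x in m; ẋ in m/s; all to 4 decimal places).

1 0.4740 0.2209 0.4873
2 0.9510 0.0234 -1.5557

phase 1: p=0.1255, T=0.474, ωT=1.908703, cosh=3.446305, sinh=3.298032; start (x,ẋ)=(0.055200, 0.412300) → end (x,ẋ)=(0.220907, 0.487291)
phase 2: p=0.4629, T=0.477, ωT=1.920784, cosh=3.486399, sinh=3.339907; start (x,ẋ)=(0.220907, 0.487291) → end (x,ẋ)=(0.023385, -1.555706)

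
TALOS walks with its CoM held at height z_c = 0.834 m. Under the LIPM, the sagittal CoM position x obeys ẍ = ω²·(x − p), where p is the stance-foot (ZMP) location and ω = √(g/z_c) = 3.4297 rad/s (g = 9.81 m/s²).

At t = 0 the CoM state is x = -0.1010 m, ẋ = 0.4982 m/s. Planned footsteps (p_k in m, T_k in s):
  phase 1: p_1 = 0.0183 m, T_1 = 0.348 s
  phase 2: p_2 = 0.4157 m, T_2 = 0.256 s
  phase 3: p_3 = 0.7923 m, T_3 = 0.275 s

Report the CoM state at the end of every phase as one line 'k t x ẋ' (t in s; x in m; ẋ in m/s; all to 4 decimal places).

phase 1: p=0.0183, T=0.348, ωT=1.193536, cosh=1.800936, sinh=1.497788; start (x,ẋ)=(-0.101000, 0.498200) → end (x,ẋ)=(0.021018, 0.284386)
phase 2: p=0.4157, T=0.256, ωT=0.878003, cosh=1.410851, sinh=0.995239; start (x,ẋ)=(0.021018, 0.284386) → end (x,ẋ)=(-0.058614, -0.945970)
phase 3: p=0.7923, T=0.275, ωT=0.943168, cosh=1.478748, sinh=1.089355; start (x,ẋ)=(-0.058614, -0.945970) → end (x,ẋ)=(-0.766450, -4.578003)

1 0.3480 0.0210 0.2844
2 0.6040 -0.0586 -0.9460
3 0.8790 -0.7664 -4.5780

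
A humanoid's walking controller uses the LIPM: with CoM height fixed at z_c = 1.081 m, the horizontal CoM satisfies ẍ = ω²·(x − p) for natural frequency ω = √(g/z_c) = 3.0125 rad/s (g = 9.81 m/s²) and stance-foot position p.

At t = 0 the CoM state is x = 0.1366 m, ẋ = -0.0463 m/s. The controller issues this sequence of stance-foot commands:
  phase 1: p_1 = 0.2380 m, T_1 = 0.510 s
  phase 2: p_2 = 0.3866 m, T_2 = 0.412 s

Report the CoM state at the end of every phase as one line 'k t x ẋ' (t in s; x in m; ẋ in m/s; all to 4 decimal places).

phase 1: p=0.2380, T=0.510, ωT=1.536375, cosh=2.431436, sinh=2.216276; start (x,ẋ)=(0.136600, -0.046300) → end (x,ẋ)=(-0.042610, -0.789576)
phase 2: p=0.3866, T=0.412, ωT=1.241150, cosh=1.874321, sinh=1.585269; start (x,ẋ)=(-0.042610, -0.789576) → end (x,ẋ)=(-0.833376, -3.529664)

1 0.5100 -0.0426 -0.7896
2 0.9220 -0.8334 -3.5297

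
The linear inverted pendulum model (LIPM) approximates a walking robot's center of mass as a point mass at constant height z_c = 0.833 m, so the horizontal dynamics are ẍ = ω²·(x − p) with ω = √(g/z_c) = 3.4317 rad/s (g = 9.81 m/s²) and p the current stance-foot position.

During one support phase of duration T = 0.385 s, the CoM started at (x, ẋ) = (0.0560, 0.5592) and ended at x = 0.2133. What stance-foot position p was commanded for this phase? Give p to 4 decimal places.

p = 0.1814

ωT = 3.4317·0.385 = 1.321205; cosh(ωT) = 2.007373, sinh(ωT) = 1.740560
x(T) = p + (x₀−p)·cosh(ωT) + (ẋ₀/ω)·sinh(ωT) ⇒ p·(1 − cosh) = x(T) − x₀·cosh − (ẋ₀/ω)·sinh
numerator   = 0.2133 − (0.0560)·2.007373 − (0.5592/3.4317)·1.740560 = -0.182739
denominator = 1 − 2.007373 = -1.007373
p = -0.182739 / -1.007373 = 0.1814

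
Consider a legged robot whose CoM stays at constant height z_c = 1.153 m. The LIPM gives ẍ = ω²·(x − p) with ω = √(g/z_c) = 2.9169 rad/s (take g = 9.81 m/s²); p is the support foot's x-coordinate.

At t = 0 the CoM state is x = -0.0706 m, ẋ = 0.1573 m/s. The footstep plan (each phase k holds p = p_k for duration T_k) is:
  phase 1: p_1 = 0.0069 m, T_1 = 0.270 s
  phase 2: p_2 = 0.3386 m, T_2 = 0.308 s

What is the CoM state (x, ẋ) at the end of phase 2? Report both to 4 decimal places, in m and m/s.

x = -0.2120, ẋ = -1.1410

phase 1: p=0.0069, T=0.270, ωT=0.787563, cosh=1.326493, sinh=0.871541; start (x,ẋ)=(-0.070600, 0.157300) → end (x,ẋ)=(-0.048904, 0.011637)
phase 2: p=0.3386, T=0.308, ωT=0.898405, cosh=1.431451, sinh=1.024233; start (x,ẋ)=(-0.048904, 0.011637) → end (x,ẋ)=(-0.212006, -1.141041)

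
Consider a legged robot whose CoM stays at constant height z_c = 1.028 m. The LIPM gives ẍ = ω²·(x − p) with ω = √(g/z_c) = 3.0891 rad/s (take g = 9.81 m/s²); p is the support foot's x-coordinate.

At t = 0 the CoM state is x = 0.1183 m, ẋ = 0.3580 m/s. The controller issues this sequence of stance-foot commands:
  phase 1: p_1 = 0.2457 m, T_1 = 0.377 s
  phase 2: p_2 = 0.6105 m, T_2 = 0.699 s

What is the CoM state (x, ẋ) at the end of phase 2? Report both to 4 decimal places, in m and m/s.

phase 1: p=0.2457, T=0.377, ωT=1.164591, cosh=1.758331, sinh=1.446280; start (x,ẋ)=(0.118300, 0.358000) → end (x,ẋ)=(0.189300, 0.060297)
phase 2: p=0.6105, T=0.699, ωT=2.159281, cosh=4.390156, sinh=4.274748; start (x,ẋ)=(0.189300, 0.060297) → end (x,ẋ)=(-1.155194, -5.297285)

x = -1.1552, ẋ = -5.2973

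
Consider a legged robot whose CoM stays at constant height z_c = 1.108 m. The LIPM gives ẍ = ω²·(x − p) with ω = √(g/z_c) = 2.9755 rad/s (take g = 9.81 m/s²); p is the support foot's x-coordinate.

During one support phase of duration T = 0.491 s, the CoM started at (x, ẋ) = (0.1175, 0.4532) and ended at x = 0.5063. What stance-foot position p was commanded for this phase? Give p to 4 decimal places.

p = 0.0560

ωT = 2.9755·0.491 = 1.460970; cosh(ωT) = 2.271076, sinh(ωT) = 2.039065
x(T) = p + (x₀−p)·cosh(ωT) + (ẋ₀/ω)·sinh(ωT) ⇒ p·(1 − cosh) = x(T) − x₀·cosh − (ẋ₀/ω)·sinh
numerator   = 0.5063 − (0.1175)·2.271076 − (0.4532/2.9755)·2.039065 = -0.071122
denominator = 1 − 2.271076 = -1.271076
p = -0.071122 / -1.271076 = 0.0560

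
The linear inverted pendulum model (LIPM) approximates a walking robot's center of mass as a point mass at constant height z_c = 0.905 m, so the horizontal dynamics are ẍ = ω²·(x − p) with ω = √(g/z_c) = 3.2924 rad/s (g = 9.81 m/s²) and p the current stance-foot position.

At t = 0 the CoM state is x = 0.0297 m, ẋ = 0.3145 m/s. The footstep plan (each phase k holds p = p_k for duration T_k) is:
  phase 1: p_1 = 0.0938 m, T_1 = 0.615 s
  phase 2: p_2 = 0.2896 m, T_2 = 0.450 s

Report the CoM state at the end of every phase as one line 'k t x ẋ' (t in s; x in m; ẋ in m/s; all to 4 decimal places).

phase 1: p=0.0938, T=0.615, ωT=2.024826, cosh=3.853405, sinh=3.721388; start (x,ẋ)=(0.029700, 0.314500) → end (x,ẋ)=(0.202275, 0.426524)
phase 2: p=0.2896, T=0.450, ωT=1.481580, cosh=2.313585, sinh=2.086307; start (x,ẋ)=(0.202275, 0.426524) → end (x,ẋ)=(0.357843, 0.386967)

1 0.6150 0.2023 0.4265
2 1.0650 0.3578 0.3870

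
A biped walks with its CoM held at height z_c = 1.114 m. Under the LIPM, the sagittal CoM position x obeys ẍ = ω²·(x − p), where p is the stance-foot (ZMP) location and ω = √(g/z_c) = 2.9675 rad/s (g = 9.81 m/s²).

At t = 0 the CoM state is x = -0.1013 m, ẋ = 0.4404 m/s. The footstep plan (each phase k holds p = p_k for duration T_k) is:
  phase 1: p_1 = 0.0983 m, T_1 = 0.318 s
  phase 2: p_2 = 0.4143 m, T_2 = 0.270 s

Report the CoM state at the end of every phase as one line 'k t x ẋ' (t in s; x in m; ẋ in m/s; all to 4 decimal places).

phase 1: p=0.0983, T=0.318, ωT=0.943665, cosh=1.479290, sinh=1.090091; start (x,ẋ)=(-0.101300, 0.440400) → end (x,ẋ)=(-0.035188, 0.005804)
phase 2: p=0.4143, T=0.270, ωT=0.801225, cosh=1.338524, sinh=0.889745; start (x,ẋ)=(-0.035188, 0.005804) → end (x,ẋ)=(-0.185611, -1.179023)

1 0.3180 -0.0352 0.0058
2 0.5880 -0.1856 -1.1790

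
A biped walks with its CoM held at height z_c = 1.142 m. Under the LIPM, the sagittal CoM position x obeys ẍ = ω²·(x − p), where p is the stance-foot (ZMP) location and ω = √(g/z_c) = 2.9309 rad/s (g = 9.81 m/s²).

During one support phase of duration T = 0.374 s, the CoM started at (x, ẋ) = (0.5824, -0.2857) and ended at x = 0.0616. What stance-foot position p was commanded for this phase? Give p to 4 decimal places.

p = 1.1721

ωT = 2.9309·0.374 = 1.096157; cosh(ωT) = 1.663397, sinh(ωT) = 1.329245
x(T) = p + (x₀−p)·cosh(ωT) + (ẋ₀/ω)·sinh(ωT) ⇒ p·(1 − cosh) = x(T) − x₀·cosh − (ẋ₀/ω)·sinh
numerator   = 0.0616 − (0.5824)·1.663397 − (-0.2857/2.9309)·1.329245 = -0.777590
denominator = 1 − 1.663397 = -0.663397
p = -0.777590 / -0.663397 = 1.1721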